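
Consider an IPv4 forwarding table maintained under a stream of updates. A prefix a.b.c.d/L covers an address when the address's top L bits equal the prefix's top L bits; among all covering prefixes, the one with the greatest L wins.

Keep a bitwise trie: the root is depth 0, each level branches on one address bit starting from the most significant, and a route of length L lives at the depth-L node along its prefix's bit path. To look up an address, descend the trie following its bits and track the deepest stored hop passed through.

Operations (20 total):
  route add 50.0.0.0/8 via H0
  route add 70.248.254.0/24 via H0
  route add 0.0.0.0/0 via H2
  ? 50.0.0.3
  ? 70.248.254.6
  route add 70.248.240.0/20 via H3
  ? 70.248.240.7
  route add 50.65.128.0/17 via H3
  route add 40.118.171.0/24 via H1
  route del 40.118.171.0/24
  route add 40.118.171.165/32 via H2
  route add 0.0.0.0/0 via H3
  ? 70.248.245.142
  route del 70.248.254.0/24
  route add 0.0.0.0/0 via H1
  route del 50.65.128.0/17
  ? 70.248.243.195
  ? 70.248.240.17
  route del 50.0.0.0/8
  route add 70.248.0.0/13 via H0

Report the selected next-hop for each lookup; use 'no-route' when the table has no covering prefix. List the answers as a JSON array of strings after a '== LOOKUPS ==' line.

Process each operation:
  add 50.0.0.0/8 -> H0 at depth 8
  add 70.248.254.0/24 -> H0 at depth 24
  add 0.0.0.0/0 -> H2 at depth 0
  ? 50.0.0.3  path d0:H2→d1:-→d2:-→d3:-→d4:-→d5:-→d6:-→d7:-→d8:H0  best=H0
  ? 70.248.254.6  path d0:H2→d1:-→d2:-→d3:-→d4:-→d5:-→d6:-→d7:-→d8:-→d9:-→d10:-→d11:-→d12:-→d13:-→d14:-→d15:-→d16:-→d17:-→d18:-→d19:-→d20:-→d21:-→d22:-→d23:-→d24:H0  best=H0
  add 70.248.240.0/20 -> H3 at depth 20
  ? 70.248.240.7  path d0:H2→d1:-→d2:-→d3:-→d4:-→d5:-→d6:-→d7:-→d8:-→d9:-→d10:-→d11:-→d12:-→d13:-→d14:-→d15:-→d16:-→d17:-→d18:-→d19:-→d20:H3  best=H3
  add 50.65.128.0/17 -> H3 at depth 17
  add 40.118.171.0/24 -> H1 at depth 24
  - 40.118.171.0/24 clear@24
  add 40.118.171.165/32 -> H2 at depth 32
  add 0.0.0.0/0 -> H3 at depth 0
  ? 70.248.245.142  path d0:H3→d1:-→d2:-→d3:-→d4:-→d5:-→d6:-→d7:-→d8:-→d9:-→d10:-→d11:-→d12:-→d13:-→d14:-→d15:-→d16:-→d17:-→d18:-→d19:-→d20:H3  best=H3
  - 70.248.254.0/24 clear@24
  add 0.0.0.0/0 -> H1 at depth 0
  - 50.65.128.0/17 clear@17
  ? 70.248.243.195  path d0:H1→d1:-→d2:-→d3:-→d4:-→d5:-→d6:-→d7:-→d8:-→d9:-→d10:-→d11:-→d12:-→d13:-→d14:-→d15:-→d16:-→d17:-→d18:-→d19:-→d20:H3  best=H3
  ? 70.248.240.17  path d0:H1→d1:-→d2:-→d3:-→d4:-→d5:-→d6:-→d7:-→d8:-→d9:-→d10:-→d11:-→d12:-→d13:-→d14:-→d15:-→d16:-→d17:-→d18:-→d19:-→d20:H3  best=H3
  - 50.0.0.0/8 clear@8
  add 70.248.0.0/13 -> H0 at depth 13

== LOOKUPS ==
["H0","H0","H3","H3","H3","H3"]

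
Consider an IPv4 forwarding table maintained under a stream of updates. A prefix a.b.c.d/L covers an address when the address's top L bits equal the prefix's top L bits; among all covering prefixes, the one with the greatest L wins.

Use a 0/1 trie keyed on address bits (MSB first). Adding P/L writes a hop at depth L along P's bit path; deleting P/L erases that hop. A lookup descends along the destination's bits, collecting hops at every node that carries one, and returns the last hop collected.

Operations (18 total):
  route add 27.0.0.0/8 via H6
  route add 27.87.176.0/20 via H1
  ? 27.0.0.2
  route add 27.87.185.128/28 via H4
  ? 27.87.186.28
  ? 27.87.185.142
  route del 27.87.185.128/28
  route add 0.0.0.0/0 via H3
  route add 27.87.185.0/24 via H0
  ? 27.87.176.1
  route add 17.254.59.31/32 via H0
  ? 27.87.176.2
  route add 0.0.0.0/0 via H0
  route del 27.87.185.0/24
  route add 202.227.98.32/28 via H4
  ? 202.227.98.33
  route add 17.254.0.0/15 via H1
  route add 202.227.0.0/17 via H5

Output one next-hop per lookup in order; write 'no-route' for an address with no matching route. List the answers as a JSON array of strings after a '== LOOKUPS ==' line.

Apply in order:
  + 27.0.0.0/8 (H6) depth=8
  + 27.87.176.0/20 (H1) depth=20
  lookup 27.0.0.2: bits 000110110 walk d0:-→d1:-→d2:-→d3:-→d4:-→d5:-→d6:-→d7:-→d8:H6→d9:- -> H6
  + 27.87.185.128/28 (H4) depth=28
  lookup 27.87.186.28: bits 0001101101010111101110 walk d0:-→d1:-→d2:-→d3:-→d4:-→d5:-→d6:-→d7:-→d8:H6→d9:-→d10:-→d11:-→d12:-→d13:-→d14:-→d15:-→d16:-→d17:-→d18:-→d19:-→d20:H1→d21:-→d22:- -> H1
  lookup 27.87.185.142: bits 0001101101010111101110011000 walk d0:-→d1:-→d2:-→d3:-→d4:-→d5:-→d6:-→d7:-→d8:H6→d9:-→d10:-→d11:-→d12:-→d13:-→d14:-→d15:-→d16:-→d17:-→d18:-→d19:-→d20:H1→d21:-→d22:-→d23:-→d24:-→d25:-→d26:-→d27:-→d28:H4 -> H4
  del 27.87.185.128/28 (clear depth 28)
  + 0.0.0.0/0 (H3) depth=0
  + 27.87.185.0/24 (H0) depth=24
  lookup 27.87.176.1: bits 00011011010101111011 walk d0:H3→d1:-→d2:-→d3:-→d4:-→d5:-→d6:-→d7:-→d8:H6→d9:-→d10:-→d11:-→d12:-→d13:-→d14:-→d15:-→d16:-→d17:-→d18:-→d19:-→d20:H1 -> H1
  + 17.254.59.31/32 (H0) depth=32
  lookup 27.87.176.2: bits 00011011010101111011 walk d0:H3→d1:-→d2:-→d3:-→d4:-→d5:-→d6:-→d7:-→d8:H6→d9:-→d10:-→d11:-→d12:-→d13:-→d14:-→d15:-→d16:-→d17:-→d18:-→d19:-→d20:H1 -> H1
  + 0.0.0.0/0 (H0) depth=0
  del 27.87.185.0/24 (clear depth 24)
  + 202.227.98.32/28 (H4) depth=28
  lookup 202.227.98.33: bits 1100101011100011011000100010 walk d0:H0→d1:-→d2:-→d3:-→d4:-→d5:-→d6:-→d7:-→d8:-→d9:-→d10:-→d11:-→d12:-→d13:-→d14:-→d15:-→d16:-→d17:-→d18:-→d19:-→d20:-→d21:-→d22:-→d23:-→d24:-→d25:-→d26:-→d27:-→d28:H4 -> H4
  + 17.254.0.0/15 (H1) depth=15
  + 202.227.0.0/17 (H5) depth=17

== LOOKUPS ==
["H6","H1","H4","H1","H1","H4"]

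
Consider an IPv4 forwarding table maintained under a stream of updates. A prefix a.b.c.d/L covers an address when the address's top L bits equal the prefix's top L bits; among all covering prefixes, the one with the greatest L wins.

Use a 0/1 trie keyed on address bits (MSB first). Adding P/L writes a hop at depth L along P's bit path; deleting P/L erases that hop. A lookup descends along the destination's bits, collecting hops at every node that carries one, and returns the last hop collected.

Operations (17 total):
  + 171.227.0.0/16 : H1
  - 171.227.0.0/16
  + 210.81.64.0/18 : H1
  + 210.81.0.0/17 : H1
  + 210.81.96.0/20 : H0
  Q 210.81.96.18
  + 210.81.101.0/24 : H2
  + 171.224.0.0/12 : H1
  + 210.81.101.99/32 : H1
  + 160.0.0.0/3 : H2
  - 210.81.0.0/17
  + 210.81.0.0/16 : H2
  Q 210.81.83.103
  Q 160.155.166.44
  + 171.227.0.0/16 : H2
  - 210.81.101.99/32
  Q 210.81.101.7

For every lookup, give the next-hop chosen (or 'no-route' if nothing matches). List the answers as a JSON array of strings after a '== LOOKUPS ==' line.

Process each operation:
  add 171.227.0.0/16 -> H1 at depth 16
  del 171.227.0.0/16 (clear depth 16)
  add 210.81.64.0/18 -> H1 at depth 18
  add 210.81.0.0/17 -> H1 at depth 17
  add 210.81.96.0/20 -> H0 at depth 20
  Q 210.81.96.18: descend 11010010010100010110 ; hops seen [H1,H1,H0] ; pick H0
  add 210.81.101.0/24 -> H2 at depth 24
  add 171.224.0.0/12 -> H1 at depth 12
  add 210.81.101.99/32 -> H1 at depth 32
  add 160.0.0.0/3 -> H2 at depth 3
  del 210.81.0.0/17 (clear depth 17)
  add 210.81.0.0/16 -> H2 at depth 16
  Q 210.81.83.103: descend 110100100101000101 ; hops seen [H2,H1] ; pick H1
  Q 160.155.166.44: descend 1010 ; hops seen [H2] ; pick H2
  add 171.227.0.0/16 -> H2 at depth 16
  del 210.81.101.99/32 (clear depth 32)
  Q 210.81.101.7: descend 1101001001010001011001010 ; hops seen [H2,H1,H0,H2] ; pick H2

== LOOKUPS ==
["H0","H1","H2","H2"]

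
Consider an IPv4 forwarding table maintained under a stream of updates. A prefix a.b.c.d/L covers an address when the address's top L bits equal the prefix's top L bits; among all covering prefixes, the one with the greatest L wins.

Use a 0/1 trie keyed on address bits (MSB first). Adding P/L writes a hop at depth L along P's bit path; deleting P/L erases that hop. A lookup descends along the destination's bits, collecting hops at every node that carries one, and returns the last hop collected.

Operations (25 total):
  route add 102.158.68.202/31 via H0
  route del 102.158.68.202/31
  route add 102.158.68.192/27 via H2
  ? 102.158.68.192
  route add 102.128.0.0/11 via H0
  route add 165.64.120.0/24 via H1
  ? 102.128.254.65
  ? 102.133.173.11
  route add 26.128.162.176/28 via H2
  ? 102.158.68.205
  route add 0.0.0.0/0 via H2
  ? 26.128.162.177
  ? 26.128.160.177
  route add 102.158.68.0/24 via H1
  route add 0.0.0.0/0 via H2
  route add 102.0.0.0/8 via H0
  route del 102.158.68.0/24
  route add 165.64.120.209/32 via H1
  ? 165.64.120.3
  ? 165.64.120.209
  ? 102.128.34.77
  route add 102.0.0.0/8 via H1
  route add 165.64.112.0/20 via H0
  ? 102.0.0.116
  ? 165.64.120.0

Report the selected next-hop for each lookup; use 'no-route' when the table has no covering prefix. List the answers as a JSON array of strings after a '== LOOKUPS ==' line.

Trace:
  + 102.158.68.202/31 (H0) depth=31
  - 102.158.68.202/31 clear@31
  + 102.158.68.192/27 (H2) depth=27
  Q 102.158.68.192: descend 0110011010011110010001001100 ; hops seen [H2] ; pick H2
  + 102.128.0.0/11 (H0) depth=11
  + 165.64.120.0/24 (H1) depth=24
  Q 102.128.254.65: descend 01100110100 ; hops seen [H0] ; pick H0
  Q 102.133.173.11: descend 01100110100 ; hops seen [H0] ; pick H0
  + 26.128.162.176/28 (H2) depth=28
  Q 102.158.68.205: descend 01100110100111100100010011001 ; hops seen [H0,H2] ; pick H2
  + 0.0.0.0/0 (H2) depth=0
  Q 26.128.162.177: descend 0001101010000000101000101011 ; hops seen [H2,H2] ; pick H2
  Q 26.128.160.177: descend 0001101010000000101000 ; hops seen [H2] ; pick H2
  + 102.158.68.0/24 (H1) depth=24
  + 0.0.0.0/0 (H2) depth=0
  + 102.0.0.0/8 (H0) depth=8
  - 102.158.68.0/24 clear@24
  + 165.64.120.209/32 (H1) depth=32
  Q 165.64.120.3: descend 101001010100000001111000 ; hops seen [H2,H1] ; pick H1
  Q 165.64.120.209: descend 10100101010000000111100011010001 ; hops seen [H2,H1,H1] ; pick H1
  Q 102.128.34.77: descend 01100110100 ; hops seen [H2,H0,H0] ; pick H0
  + 102.0.0.0/8 (H1) depth=8
  + 165.64.112.0/20 (H0) depth=20
  Q 102.0.0.116: descend 01100110 ; hops seen [H2,H1] ; pick H1
  Q 165.64.120.0: descend 101001010100000001111000 ; hops seen [H2,H0,H1] ; pick H1

== LOOKUPS ==
["H2","H0","H0","H2","H2","H2","H1","H1","H0","H1","H1"]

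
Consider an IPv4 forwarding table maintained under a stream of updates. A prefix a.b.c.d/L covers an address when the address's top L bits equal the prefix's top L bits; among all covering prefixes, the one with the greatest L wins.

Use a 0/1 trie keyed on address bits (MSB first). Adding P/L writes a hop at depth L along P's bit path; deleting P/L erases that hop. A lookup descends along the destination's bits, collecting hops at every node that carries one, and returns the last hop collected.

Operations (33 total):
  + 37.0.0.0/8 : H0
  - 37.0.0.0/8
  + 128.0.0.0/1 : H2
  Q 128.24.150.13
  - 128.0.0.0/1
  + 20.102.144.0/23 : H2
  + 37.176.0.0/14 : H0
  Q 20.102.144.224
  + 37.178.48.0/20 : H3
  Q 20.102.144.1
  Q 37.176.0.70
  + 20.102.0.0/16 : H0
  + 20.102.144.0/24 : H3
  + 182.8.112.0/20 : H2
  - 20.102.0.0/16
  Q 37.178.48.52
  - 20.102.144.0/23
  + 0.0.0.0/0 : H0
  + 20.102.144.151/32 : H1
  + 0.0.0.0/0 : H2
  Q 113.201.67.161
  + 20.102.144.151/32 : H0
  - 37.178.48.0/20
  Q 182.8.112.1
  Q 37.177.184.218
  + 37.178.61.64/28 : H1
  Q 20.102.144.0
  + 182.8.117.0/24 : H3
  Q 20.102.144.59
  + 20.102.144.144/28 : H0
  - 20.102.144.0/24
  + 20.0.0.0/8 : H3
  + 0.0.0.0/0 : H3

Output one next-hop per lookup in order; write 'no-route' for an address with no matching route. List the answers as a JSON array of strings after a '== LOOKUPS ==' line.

Process each operation:
  + 37.0.0.0/8 (H0) depth=8
  - 37.0.0.0/8 clear@8
  + 128.0.0.0/1 (H2) depth=1
  ? 128.24.150.13  path d0:-→d1:H2  best=H2
  - 128.0.0.0/1 clear@1
  + 20.102.144.0/23 (H2) depth=23
  + 37.176.0.0/14 (H0) depth=14
  ? 20.102.144.224  path d0:-→d1:-→d2:-→d3:-→d4:-→d5:-→d6:-→d7:-→d8:-→d9:-→d10:-→d11:-→d12:-→d13:-→d14:-→d15:-→d16:-→d17:-→d18:-→d19:-→d20:-→d21:-→d22:-→d23:H2  best=H2
  + 37.178.48.0/20 (H3) depth=20
  ? 20.102.144.1  path d0:-→d1:-→d2:-→d3:-→d4:-→d5:-→d6:-→d7:-→d8:-→d9:-→d10:-→d11:-→d12:-→d13:-→d14:-→d15:-→d16:-→d17:-→d18:-→d19:-→d20:-→d21:-→d22:-→d23:H2  best=H2
  ? 37.176.0.70  path d0:-→d1:-→d2:-→d3:-→d4:-→d5:-→d6:-→d7:-→d8:-→d9:-→d10:-→d11:-→d12:-→d13:-→d14:H0  best=H0
  + 20.102.0.0/16 (H0) depth=16
  + 20.102.144.0/24 (H3) depth=24
  + 182.8.112.0/20 (H2) depth=20
  - 20.102.0.0/16 clear@16
  ? 37.178.48.52  path d0:-→d1:-→d2:-→d3:-→d4:-→d5:-→d6:-→d7:-→d8:-→d9:-→d10:-→d11:-→d12:-→d13:-→d14:H0→d15:-→d16:-→d17:-→d18:-→d19:-→d20:H3  best=H3
  - 20.102.144.0/23 clear@23
  + 0.0.0.0/0 (H0) depth=0
  + 20.102.144.151/32 (H1) depth=32
  + 0.0.0.0/0 (H2) depth=0
  ? 113.201.67.161  path d0:H2→d1:-  best=H2
  + 20.102.144.151/32 (H0) depth=32
  - 37.178.48.0/20 clear@20
  ? 182.8.112.1  path d0:H2→d1:-→d2:-→d3:-→d4:-→d5:-→d6:-→d7:-→d8:-→d9:-→d10:-→d11:-→d12:-→d13:-→d14:-→d15:-→d16:-→d17:-→d18:-→d19:-→d20:H2  best=H2
  ? 37.177.184.218  path d0:H2→d1:-→d2:-→d3:-→d4:-→d5:-→d6:-→d7:-→d8:-→d9:-→d10:-→d11:-→d12:-→d13:-→d14:H0  best=H0
  + 37.178.61.64/28 (H1) depth=28
  ? 20.102.144.0  path d0:H2→d1:-→d2:-→d3:-→d4:-→d5:-→d6:-→d7:-→d8:-→d9:-→d10:-→d11:-→d12:-→d13:-→d14:-→d15:-→d16:-→d17:-→d18:-→d19:-→d20:-→d21:-→d22:-→d23:-→d24:H3  best=H3
  + 182.8.117.0/24 (H3) depth=24
  ? 20.102.144.59  path d0:H2→d1:-→d2:-→d3:-→d4:-→d5:-→d6:-→d7:-→d8:-→d9:-→d10:-→d11:-→d12:-→d13:-→d14:-→d15:-→d16:-→d17:-→d18:-→d19:-→d20:-→d21:-→d22:-→d23:-→d24:H3  best=H3
  + 20.102.144.144/28 (H0) depth=28
  - 20.102.144.0/24 clear@24
  + 20.0.0.0/8 (H3) depth=8
  + 0.0.0.0/0 (H3) depth=0

== LOOKUPS ==
["H2","H2","H2","H0","H3","H2","H2","H0","H3","H3"]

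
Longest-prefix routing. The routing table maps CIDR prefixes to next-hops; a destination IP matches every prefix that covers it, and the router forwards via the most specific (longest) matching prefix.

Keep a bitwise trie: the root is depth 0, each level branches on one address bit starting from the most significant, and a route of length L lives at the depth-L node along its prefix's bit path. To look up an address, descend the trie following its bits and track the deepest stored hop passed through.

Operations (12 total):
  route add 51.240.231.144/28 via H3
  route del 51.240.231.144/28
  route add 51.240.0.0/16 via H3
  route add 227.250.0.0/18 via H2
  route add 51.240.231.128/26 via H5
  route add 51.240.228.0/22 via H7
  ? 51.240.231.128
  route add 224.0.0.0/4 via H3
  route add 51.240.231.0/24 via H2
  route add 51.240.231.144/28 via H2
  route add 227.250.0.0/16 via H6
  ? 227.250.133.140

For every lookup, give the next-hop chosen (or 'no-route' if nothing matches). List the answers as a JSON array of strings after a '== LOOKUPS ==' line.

Trace:
  + 51.240.231.144/28 (H3) depth=28
  del 51.240.231.144/28 (clear depth 28)
  + 51.240.0.0/16 (H3) depth=16
  + 227.250.0.0/18 (H2) depth=18
  + 51.240.231.128/26 (H5) depth=26
  + 51.240.228.0/22 (H7) depth=22
  lookup 51.240.231.128: bits 001100111111000011100111100 walk d0:-→d1:-→d2:-→d3:-→d4:-→d5:-→d6:-→d7:-→d8:-→d9:-→d10:-→d11:-→d12:-→d13:-→d14:-→d15:-→d16:H3→d17:-→d18:-→d19:-→d20:-→d21:-→d22:H7→d23:-→d24:-→d25:-→d26:H5→d27:- -> H5
  + 224.0.0.0/4 (H3) depth=4
  + 51.240.231.0/24 (H2) depth=24
  + 51.240.231.144/28 (H2) depth=28
  + 227.250.0.0/16 (H6) depth=16
  lookup 227.250.133.140: bits 1110001111111010 walk d0:-→d1:-→d2:-→d3:-→d4:H3→d5:-→d6:-→d7:-→d8:-→d9:-→d10:-→d11:-→d12:-→d13:-→d14:-→d15:-→d16:H6 -> H6

== LOOKUPS ==
["H5","H6"]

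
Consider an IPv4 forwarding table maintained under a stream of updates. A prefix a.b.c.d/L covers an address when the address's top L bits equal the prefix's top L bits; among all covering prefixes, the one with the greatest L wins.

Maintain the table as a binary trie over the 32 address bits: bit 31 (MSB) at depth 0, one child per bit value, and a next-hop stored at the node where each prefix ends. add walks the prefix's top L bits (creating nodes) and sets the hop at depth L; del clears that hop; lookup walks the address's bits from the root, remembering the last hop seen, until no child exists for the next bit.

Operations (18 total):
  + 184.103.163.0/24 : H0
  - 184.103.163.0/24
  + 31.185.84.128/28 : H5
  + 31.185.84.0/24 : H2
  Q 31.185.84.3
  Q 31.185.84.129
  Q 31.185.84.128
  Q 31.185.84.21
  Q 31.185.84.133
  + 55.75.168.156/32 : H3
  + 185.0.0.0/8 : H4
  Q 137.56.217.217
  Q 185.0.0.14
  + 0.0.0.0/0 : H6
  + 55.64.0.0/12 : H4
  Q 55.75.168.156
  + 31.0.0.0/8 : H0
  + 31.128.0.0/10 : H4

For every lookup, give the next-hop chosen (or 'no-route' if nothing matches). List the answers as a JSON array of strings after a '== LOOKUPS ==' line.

Process each operation:
  add 184.103.163.0/24 -> H0 at depth 24
  del 184.103.163.0/24 (clear depth 24)
  add 31.185.84.128/28 -> H5 at depth 28
  add 31.185.84.0/24 -> H2 at depth 24
  Q 31.185.84.3: descend 000111111011100101010100 ; hops seen [H2] ; pick H2
  Q 31.185.84.129: descend 0001111110111001010101001000 ; hops seen [H2,H5] ; pick H5
  Q 31.185.84.128: descend 0001111110111001010101001000 ; hops seen [H2,H5] ; pick H5
  Q 31.185.84.21: descend 000111111011100101010100 ; hops seen [H2] ; pick H2
  Q 31.185.84.133: descend 0001111110111001010101001000 ; hops seen [H2,H5] ; pick H5
  add 55.75.168.156/32 -> H3 at depth 32
  add 185.0.0.0/8 -> H4 at depth 8
  Q 137.56.217.217: descend 10 ; hops seen [∅] ; pick no-route
  Q 185.0.0.14: descend 10111001 ; hops seen [H4] ; pick H4
  add 0.0.0.0/0 -> H6 at depth 0
  add 55.64.0.0/12 -> H4 at depth 12
  Q 55.75.168.156: descend 00110111010010111010100010011100 ; hops seen [H6,H4,H3] ; pick H3
  add 31.0.0.0/8 -> H0 at depth 8
  add 31.128.0.0/10 -> H4 at depth 10

== LOOKUPS ==
["H2","H5","H5","H2","H5","no-route","H4","H3"]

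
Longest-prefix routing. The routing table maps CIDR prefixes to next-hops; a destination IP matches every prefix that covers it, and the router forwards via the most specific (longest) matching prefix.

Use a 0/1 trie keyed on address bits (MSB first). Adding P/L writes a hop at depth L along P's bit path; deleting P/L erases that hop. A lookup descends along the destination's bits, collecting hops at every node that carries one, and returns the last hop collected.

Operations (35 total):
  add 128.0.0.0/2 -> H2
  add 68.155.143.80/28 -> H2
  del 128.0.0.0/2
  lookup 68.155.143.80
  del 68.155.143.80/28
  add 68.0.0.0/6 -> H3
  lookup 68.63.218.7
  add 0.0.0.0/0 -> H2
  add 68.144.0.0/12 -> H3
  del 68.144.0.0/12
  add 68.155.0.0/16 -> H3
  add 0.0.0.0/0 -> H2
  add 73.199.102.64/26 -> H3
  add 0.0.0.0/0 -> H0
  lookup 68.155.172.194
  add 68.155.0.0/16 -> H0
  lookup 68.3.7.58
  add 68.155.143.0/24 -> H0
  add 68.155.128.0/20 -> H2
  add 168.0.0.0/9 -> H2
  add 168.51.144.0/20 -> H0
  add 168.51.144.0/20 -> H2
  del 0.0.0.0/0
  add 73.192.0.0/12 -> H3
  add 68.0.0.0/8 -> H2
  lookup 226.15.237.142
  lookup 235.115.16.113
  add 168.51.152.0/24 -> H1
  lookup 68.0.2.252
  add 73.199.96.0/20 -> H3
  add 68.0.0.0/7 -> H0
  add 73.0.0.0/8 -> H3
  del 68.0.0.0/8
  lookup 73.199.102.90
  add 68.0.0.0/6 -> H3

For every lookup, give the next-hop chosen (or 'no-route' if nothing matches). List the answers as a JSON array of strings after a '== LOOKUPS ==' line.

Process each operation:
  add 128.0.0.0/2 -> H2 at depth 2
  add 68.155.143.80/28 -> H2 at depth 28
  - 128.0.0.0/2 clear@2
  Q 68.155.143.80: descend 0100010010011011100011110101 ; hops seen [H2] ; pick H2
  - 68.155.143.80/28 clear@28
  add 68.0.0.0/6 -> H3 at depth 6
  Q 68.63.218.7: descend 01000100 ; hops seen [H3] ; pick H3
  add 0.0.0.0/0 -> H2 at depth 0
  add 68.144.0.0/12 -> H3 at depth 12
  - 68.144.0.0/12 clear@12
  add 68.155.0.0/16 -> H3 at depth 16
  add 0.0.0.0/0 -> H2 at depth 0
  add 73.199.102.64/26 -> H3 at depth 26
  add 0.0.0.0/0 -> H0 at depth 0
  Q 68.155.172.194: descend 010001001001101110 ; hops seen [H0,H3,H3] ; pick H3
  add 68.155.0.0/16 -> H0 at depth 16
  Q 68.3.7.58: descend 01000100 ; hops seen [H0,H3] ; pick H3
  add 68.155.143.0/24 -> H0 at depth 24
  add 68.155.128.0/20 -> H2 at depth 20
  add 168.0.0.0/9 -> H2 at depth 9
  add 168.51.144.0/20 -> H0 at depth 20
  add 168.51.144.0/20 -> H2 at depth 20
  - 0.0.0.0/0 clear@0
  add 73.192.0.0/12 -> H3 at depth 12
  add 68.0.0.0/8 -> H2 at depth 8
  Q 226.15.237.142: descend 1 ; hops seen [∅] ; pick no-route
  Q 235.115.16.113: descend 1 ; hops seen [∅] ; pick no-route
  add 168.51.152.0/24 -> H1 at depth 24
  Q 68.0.2.252: descend 01000100 ; hops seen [H3,H2] ; pick H2
  add 73.199.96.0/20 -> H3 at depth 20
  add 68.0.0.0/7 -> H0 at depth 7
  add 73.0.0.0/8 -> H3 at depth 8
  - 68.0.0.0/8 clear@8
  Q 73.199.102.90: descend 01001001110001110110011001 ; hops seen [H3,H3,H3,H3] ; pick H3
  add 68.0.0.0/6 -> H3 at depth 6

== LOOKUPS ==
["H2","H3","H3","H3","no-route","no-route","H2","H3"]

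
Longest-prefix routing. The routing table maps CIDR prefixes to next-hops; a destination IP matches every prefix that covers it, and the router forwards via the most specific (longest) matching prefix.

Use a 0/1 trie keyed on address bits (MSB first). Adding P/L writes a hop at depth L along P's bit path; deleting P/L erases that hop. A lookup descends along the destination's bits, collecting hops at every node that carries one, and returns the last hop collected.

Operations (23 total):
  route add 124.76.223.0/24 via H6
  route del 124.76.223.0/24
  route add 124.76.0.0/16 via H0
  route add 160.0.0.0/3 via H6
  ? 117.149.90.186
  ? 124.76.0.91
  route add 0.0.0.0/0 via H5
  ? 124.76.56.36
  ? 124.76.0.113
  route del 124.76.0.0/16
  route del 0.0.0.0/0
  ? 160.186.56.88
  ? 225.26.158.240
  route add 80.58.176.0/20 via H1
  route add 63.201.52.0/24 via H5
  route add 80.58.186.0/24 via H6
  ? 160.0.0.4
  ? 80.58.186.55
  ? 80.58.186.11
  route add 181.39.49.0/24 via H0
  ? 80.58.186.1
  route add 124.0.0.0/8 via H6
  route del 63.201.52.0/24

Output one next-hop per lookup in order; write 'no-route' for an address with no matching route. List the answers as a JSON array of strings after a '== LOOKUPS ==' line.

Apply in order:
  + 124.76.223.0/24 (H6) depth=24
  - 124.76.223.0/24 clear@24
  + 124.76.0.0/16 (H0) depth=16
  + 160.0.0.0/3 (H6) depth=3
  lookup 117.149.90.186: bits 0111 walk d0:-→d1:-→d2:-→d3:-→d4:- -> no-route
  lookup 124.76.0.91: bits 0111110001001100 walk d0:-→d1:-→d2:-→d3:-→d4:-→d5:-→d6:-→d7:-→d8:-→d9:-→d10:-→d11:-→d12:-→d13:-→d14:-→d15:-→d16:H0 -> H0
  + 0.0.0.0/0 (H5) depth=0
  lookup 124.76.56.36: bits 0111110001001100 walk d0:H5→d1:-→d2:-→d3:-→d4:-→d5:-→d6:-→d7:-→d8:-→d9:-→d10:-→d11:-→d12:-→d13:-→d14:-→d15:-→d16:H0 -> H0
  lookup 124.76.0.113: bits 0111110001001100 walk d0:H5→d1:-→d2:-→d3:-→d4:-→d5:-→d6:-→d7:-→d8:-→d9:-→d10:-→d11:-→d12:-→d13:-→d14:-→d15:-→d16:H0 -> H0
  - 124.76.0.0/16 clear@16
  - 0.0.0.0/0 clear@0
  lookup 160.186.56.88: bits 101 walk d0:-→d1:-→d2:-→d3:H6 -> H6
  lookup 225.26.158.240: bits 1 walk d0:-→d1:- -> no-route
  + 80.58.176.0/20 (H1) depth=20
  + 63.201.52.0/24 (H5) depth=24
  + 80.58.186.0/24 (H6) depth=24
  lookup 160.0.0.4: bits 101 walk d0:-→d1:-→d2:-→d3:H6 -> H6
  lookup 80.58.186.55: bits 010100000011101010111010 walk d0:-→d1:-→d2:-→d3:-→d4:-→d5:-→d6:-→d7:-→d8:-→d9:-→d10:-→d11:-→d12:-→d13:-→d14:-→d15:-→d16:-→d17:-→d18:-→d19:-→d20:H1→d21:-→d22:-→d23:-→d24:H6 -> H6
  lookup 80.58.186.11: bits 010100000011101010111010 walk d0:-→d1:-→d2:-→d3:-→d4:-→d5:-→d6:-→d7:-→d8:-→d9:-→d10:-→d11:-→d12:-→d13:-→d14:-→d15:-→d16:-→d17:-→d18:-→d19:-→d20:H1→d21:-→d22:-→d23:-→d24:H6 -> H6
  + 181.39.49.0/24 (H0) depth=24
  lookup 80.58.186.1: bits 010100000011101010111010 walk d0:-→d1:-→d2:-→d3:-→d4:-→d5:-→d6:-→d7:-→d8:-→d9:-→d10:-→d11:-→d12:-→d13:-→d14:-→d15:-→d16:-→d17:-→d18:-→d19:-→d20:H1→d21:-→d22:-→d23:-→d24:H6 -> H6
  + 124.0.0.0/8 (H6) depth=8
  - 63.201.52.0/24 clear@24

== LOOKUPS ==
["no-route","H0","H0","H0","H6","no-route","H6","H6","H6","H6"]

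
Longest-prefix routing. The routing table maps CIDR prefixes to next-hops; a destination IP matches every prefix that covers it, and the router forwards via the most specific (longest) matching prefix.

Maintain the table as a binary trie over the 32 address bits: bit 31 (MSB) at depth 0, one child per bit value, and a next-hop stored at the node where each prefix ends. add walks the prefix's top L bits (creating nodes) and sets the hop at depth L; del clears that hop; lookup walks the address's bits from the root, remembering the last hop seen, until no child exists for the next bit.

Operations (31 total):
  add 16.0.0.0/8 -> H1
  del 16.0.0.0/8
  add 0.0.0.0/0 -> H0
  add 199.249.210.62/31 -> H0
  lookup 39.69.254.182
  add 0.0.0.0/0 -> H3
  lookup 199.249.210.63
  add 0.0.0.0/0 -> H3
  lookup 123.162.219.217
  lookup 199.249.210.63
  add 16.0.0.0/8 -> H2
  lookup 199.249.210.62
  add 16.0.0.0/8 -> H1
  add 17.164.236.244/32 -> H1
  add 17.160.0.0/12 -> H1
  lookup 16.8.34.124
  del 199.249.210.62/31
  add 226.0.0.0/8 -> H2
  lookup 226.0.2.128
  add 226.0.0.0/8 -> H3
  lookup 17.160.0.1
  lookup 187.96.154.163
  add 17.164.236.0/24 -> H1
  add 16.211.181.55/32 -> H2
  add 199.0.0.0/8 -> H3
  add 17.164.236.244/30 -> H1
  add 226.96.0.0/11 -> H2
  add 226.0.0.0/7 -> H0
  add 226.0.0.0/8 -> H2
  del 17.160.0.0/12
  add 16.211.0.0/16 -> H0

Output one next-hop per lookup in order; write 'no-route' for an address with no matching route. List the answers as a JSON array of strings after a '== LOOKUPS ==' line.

Process each operation:
  add 16.0.0.0/8 -> H1 at depth 8
  - 16.0.0.0/8 clear@8
  add 0.0.0.0/0 -> H0 at depth 0
  add 199.249.210.62/31 -> H0 at depth 31
  lookup 39.69.254.182: bits 00 walk d0:H0→d1:-→d2:- -> H0
  add 0.0.0.0/0 -> H3 at depth 0
  lookup 199.249.210.63: bits 1100011111111001110100100011111 walk d0:H3→d1:-→d2:-→d3:-→d4:-→d5:-→d6:-→d7:-→d8:-→d9:-→d10:-→d11:-→d12:-→d13:-→d14:-→d15:-→d16:-→d17:-→d18:-→d19:-→d20:-→d21:-→d22:-→d23:-→d24:-→d25:-→d26:-→d27:-→d28:-→d29:-→d30:-→d31:H0 -> H0
  add 0.0.0.0/0 -> H3 at depth 0
  lookup 123.162.219.217: bits 0 walk d0:H3→d1:- -> H3
  lookup 199.249.210.63: bits 1100011111111001110100100011111 walk d0:H3→d1:-→d2:-→d3:-→d4:-→d5:-→d6:-→d7:-→d8:-→d9:-→d10:-→d11:-→d12:-→d13:-→d14:-→d15:-→d16:-→d17:-→d18:-→d19:-→d20:-→d21:-→d22:-→d23:-→d24:-→d25:-→d26:-→d27:-→d28:-→d29:-→d30:-→d31:H0 -> H0
  add 16.0.0.0/8 -> H2 at depth 8
  lookup 199.249.210.62: bits 1100011111111001110100100011111 walk d0:H3→d1:-→d2:-→d3:-→d4:-→d5:-→d6:-→d7:-→d8:-→d9:-→d10:-→d11:-→d12:-→d13:-→d14:-→d15:-→d16:-→d17:-→d18:-→d19:-→d20:-→d21:-→d22:-→d23:-→d24:-→d25:-→d26:-→d27:-→d28:-→d29:-→d30:-→d31:H0 -> H0
  add 16.0.0.0/8 -> H1 at depth 8
  add 17.164.236.244/32 -> H1 at depth 32
  add 17.160.0.0/12 -> H1 at depth 12
  lookup 16.8.34.124: bits 00010000 walk d0:H3→d1:-→d2:-→d3:-→d4:-→d5:-→d6:-→d7:-→d8:H1 -> H1
  - 199.249.210.62/31 clear@31
  add 226.0.0.0/8 -> H2 at depth 8
  lookup 226.0.2.128: bits 11100010 walk d0:H3→d1:-→d2:-→d3:-→d4:-→d5:-→d6:-→d7:-→d8:H2 -> H2
  add 226.0.0.0/8 -> H3 at depth 8
  lookup 17.160.0.1: bits 0001000110100 walk d0:H3→d1:-→d2:-→d3:-→d4:-→d5:-→d6:-→d7:-→d8:-→d9:-→d10:-→d11:-→d12:H1→d13:- -> H1
  lookup 187.96.154.163: bits 1 walk d0:H3→d1:- -> H3
  add 17.164.236.0/24 -> H1 at depth 24
  add 16.211.181.55/32 -> H2 at depth 32
  add 199.0.0.0/8 -> H3 at depth 8
  add 17.164.236.244/30 -> H1 at depth 30
  add 226.96.0.0/11 -> H2 at depth 11
  add 226.0.0.0/7 -> H0 at depth 7
  add 226.0.0.0/8 -> H2 at depth 8
  - 17.160.0.0/12 clear@12
  add 16.211.0.0/16 -> H0 at depth 16

== LOOKUPS ==
["H0","H0","H3","H0","H0","H1","H2","H1","H3"]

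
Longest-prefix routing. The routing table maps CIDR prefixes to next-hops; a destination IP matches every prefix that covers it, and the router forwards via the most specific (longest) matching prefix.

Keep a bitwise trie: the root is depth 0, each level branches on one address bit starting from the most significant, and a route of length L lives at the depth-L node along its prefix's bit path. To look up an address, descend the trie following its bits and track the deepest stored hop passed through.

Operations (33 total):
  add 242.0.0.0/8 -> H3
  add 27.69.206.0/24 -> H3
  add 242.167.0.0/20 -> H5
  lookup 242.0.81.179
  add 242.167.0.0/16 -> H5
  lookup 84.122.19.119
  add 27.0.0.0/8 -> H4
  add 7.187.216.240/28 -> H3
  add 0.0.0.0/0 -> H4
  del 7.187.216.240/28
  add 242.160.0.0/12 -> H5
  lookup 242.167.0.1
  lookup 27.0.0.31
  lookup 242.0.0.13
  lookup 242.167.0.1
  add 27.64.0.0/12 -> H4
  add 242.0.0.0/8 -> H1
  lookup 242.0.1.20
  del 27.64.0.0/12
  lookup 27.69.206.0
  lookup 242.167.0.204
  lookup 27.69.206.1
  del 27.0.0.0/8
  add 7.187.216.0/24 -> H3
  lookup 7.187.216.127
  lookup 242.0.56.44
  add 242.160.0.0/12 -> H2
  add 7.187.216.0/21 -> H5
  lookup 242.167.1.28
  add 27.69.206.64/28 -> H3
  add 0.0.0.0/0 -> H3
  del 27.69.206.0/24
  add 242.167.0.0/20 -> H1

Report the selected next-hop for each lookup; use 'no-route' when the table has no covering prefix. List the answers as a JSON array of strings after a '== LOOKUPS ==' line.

Process each operation:
  + 242.0.0.0/8 (H3) depth=8
  + 27.69.206.0/24 (H3) depth=24
  + 242.167.0.0/20 (H5) depth=20
  Q 242.0.81.179: descend 11110010 ; hops seen [H3] ; pick H3
  + 242.167.0.0/16 (H5) depth=16
  Q 84.122.19.119: descend 0 ; hops seen [∅] ; pick no-route
  + 27.0.0.0/8 (H4) depth=8
  + 7.187.216.240/28 (H3) depth=28
  + 0.0.0.0/0 (H4) depth=0
  del 7.187.216.240/28 (clear depth 28)
  + 242.160.0.0/12 (H5) depth=12
  Q 242.167.0.1: descend 11110010101001110000 ; hops seen [H4,H3,H5,H5,H5] ; pick H5
  Q 27.0.0.31: descend 000110110 ; hops seen [H4,H4] ; pick H4
  Q 242.0.0.13: descend 11110010 ; hops seen [H4,H3] ; pick H3
  Q 242.167.0.1: descend 11110010101001110000 ; hops seen [H4,H3,H5,H5,H5] ; pick H5
  + 27.64.0.0/12 (H4) depth=12
  + 242.0.0.0/8 (H1) depth=8
  Q 242.0.1.20: descend 11110010 ; hops seen [H4,H1] ; pick H1
  del 27.64.0.0/12 (clear depth 12)
  Q 27.69.206.0: descend 000110110100010111001110 ; hops seen [H4,H4,H3] ; pick H3
  Q 242.167.0.204: descend 11110010101001110000 ; hops seen [H4,H1,H5,H5,H5] ; pick H5
  Q 27.69.206.1: descend 000110110100010111001110 ; hops seen [H4,H4,H3] ; pick H3
  del 27.0.0.0/8 (clear depth 8)
  + 7.187.216.0/24 (H3) depth=24
  Q 7.187.216.127: descend 000001111011101111011000 ; hops seen [H4,H3] ; pick H3
  Q 242.0.56.44: descend 11110010 ; hops seen [H4,H1] ; pick H1
  + 242.160.0.0/12 (H2) depth=12
  + 7.187.216.0/21 (H5) depth=21
  Q 242.167.1.28: descend 11110010101001110000 ; hops seen [H4,H1,H2,H5,H5] ; pick H5
  + 27.69.206.64/28 (H3) depth=28
  + 0.0.0.0/0 (H3) depth=0
  del 27.69.206.0/24 (clear depth 24)
  + 242.167.0.0/20 (H1) depth=20

== LOOKUPS ==
["H3","no-route","H5","H4","H3","H5","H1","H3","H5","H3","H3","H1","H5"]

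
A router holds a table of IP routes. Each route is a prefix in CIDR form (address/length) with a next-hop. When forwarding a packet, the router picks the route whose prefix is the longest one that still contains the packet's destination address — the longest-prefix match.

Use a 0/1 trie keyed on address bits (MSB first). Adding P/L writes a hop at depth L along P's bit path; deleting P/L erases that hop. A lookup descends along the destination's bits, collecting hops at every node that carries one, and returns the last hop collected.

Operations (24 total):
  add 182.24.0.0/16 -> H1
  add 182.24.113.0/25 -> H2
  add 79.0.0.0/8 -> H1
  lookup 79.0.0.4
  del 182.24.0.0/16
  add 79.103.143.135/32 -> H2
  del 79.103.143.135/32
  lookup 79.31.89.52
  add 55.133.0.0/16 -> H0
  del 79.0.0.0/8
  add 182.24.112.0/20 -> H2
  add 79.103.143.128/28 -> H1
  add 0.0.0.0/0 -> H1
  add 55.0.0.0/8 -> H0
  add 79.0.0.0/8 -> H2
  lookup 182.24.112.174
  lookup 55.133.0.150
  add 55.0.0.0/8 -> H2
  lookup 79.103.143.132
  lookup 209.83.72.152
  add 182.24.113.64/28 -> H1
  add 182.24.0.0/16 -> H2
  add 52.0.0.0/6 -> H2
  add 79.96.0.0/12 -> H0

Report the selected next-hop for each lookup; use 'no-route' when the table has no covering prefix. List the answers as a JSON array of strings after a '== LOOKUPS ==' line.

Process each operation:
  + 182.24.0.0/16 (H1) depth=16
  + 182.24.113.0/25 (H2) depth=25
  + 79.0.0.0/8 (H1) depth=8
  ? 79.0.0.4  path d0:-→d1:-→d2:-→d3:-→d4:-→d5:-→d6:-→d7:-→d8:H1  best=H1
  - 182.24.0.0/16 clear@16
  + 79.103.143.135/32 (H2) depth=32
  - 79.103.143.135/32 clear@32
  ? 79.31.89.52  path d0:-→d1:-→d2:-→d3:-→d4:-→d5:-→d6:-→d7:-→d8:H1→d9:-  best=H1
  + 55.133.0.0/16 (H0) depth=16
  - 79.0.0.0/8 clear@8
  + 182.24.112.0/20 (H2) depth=20
  + 79.103.143.128/28 (H1) depth=28
  + 0.0.0.0/0 (H1) depth=0
  + 55.0.0.0/8 (H0) depth=8
  + 79.0.0.0/8 (H2) depth=8
  ? 182.24.112.174  path d0:H1→d1:-→d2:-→d3:-→d4:-→d5:-→d6:-→d7:-→d8:-→d9:-→d10:-→d11:-→d12:-→d13:-→d14:-→d15:-→d16:-→d17:-→d18:-→d19:-→d20:H2→d21:-→d22:-→d23:-  best=H2
  ? 55.133.0.150  path d0:H1→d1:-→d2:-→d3:-→d4:-→d5:-→d6:-→d7:-→d8:H0→d9:-→d10:-→d11:-→d12:-→d13:-→d14:-→d15:-→d16:H0  best=H0
  + 55.0.0.0/8 (H2) depth=8
  ? 79.103.143.132  path d0:H1→d1:-→d2:-→d3:-→d4:-→d5:-→d6:-→d7:-→d8:H2→d9:-→d10:-→d11:-→d12:-→d13:-→d14:-→d15:-→d16:-→d17:-→d18:-→d19:-→d20:-→d21:-→d22:-→d23:-→d24:-→d25:-→d26:-→d27:-→d28:H1→d29:-→d30:-  best=H1
  ? 209.83.72.152  path d0:H1→d1:-  best=H1
  + 182.24.113.64/28 (H1) depth=28
  + 182.24.0.0/16 (H2) depth=16
  + 52.0.0.0/6 (H2) depth=6
  + 79.96.0.0/12 (H0) depth=12

== LOOKUPS ==
["H1","H1","H2","H0","H1","H1"]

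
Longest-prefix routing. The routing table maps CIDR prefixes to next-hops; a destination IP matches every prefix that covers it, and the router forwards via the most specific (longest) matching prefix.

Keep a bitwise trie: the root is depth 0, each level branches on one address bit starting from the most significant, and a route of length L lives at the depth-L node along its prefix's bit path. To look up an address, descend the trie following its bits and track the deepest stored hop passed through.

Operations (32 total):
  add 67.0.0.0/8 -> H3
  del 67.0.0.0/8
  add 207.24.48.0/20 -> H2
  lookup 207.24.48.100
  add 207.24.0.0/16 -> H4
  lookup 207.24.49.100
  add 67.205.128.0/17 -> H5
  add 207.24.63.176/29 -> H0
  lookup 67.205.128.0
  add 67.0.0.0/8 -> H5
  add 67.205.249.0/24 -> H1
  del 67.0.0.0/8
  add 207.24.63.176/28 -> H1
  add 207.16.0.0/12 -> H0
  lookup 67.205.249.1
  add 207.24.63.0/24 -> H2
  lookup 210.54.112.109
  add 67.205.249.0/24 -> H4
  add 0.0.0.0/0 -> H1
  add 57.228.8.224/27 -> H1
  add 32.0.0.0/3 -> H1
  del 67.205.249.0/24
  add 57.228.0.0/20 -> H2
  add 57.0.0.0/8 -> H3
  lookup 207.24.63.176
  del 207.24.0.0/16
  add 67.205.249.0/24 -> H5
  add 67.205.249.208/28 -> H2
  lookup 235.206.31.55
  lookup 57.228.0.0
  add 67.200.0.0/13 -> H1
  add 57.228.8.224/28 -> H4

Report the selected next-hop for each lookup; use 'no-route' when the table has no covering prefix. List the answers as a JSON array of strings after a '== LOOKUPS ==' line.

Process each operation:
  + 67.0.0.0/8 (H3) depth=8
  - 67.0.0.0/8 clear@8
  + 207.24.48.0/20 (H2) depth=20
  lookup 207.24.48.100: bits 11001111000110000011 walk d0:-→d1:-→d2:-→d3:-→d4:-→d5:-→d6:-→d7:-→d8:-→d9:-→d10:-→d11:-→d12:-→d13:-→d14:-→d15:-→d16:-→d17:-→d18:-→d19:-→d20:H2 -> H2
  + 207.24.0.0/16 (H4) depth=16
  lookup 207.24.49.100: bits 11001111000110000011 walk d0:-→d1:-→d2:-→d3:-→d4:-→d5:-→d6:-→d7:-→d8:-→d9:-→d10:-→d11:-→d12:-→d13:-→d14:-→d15:-→d16:H4→d17:-→d18:-→d19:-→d20:H2 -> H2
  + 67.205.128.0/17 (H5) depth=17
  + 207.24.63.176/29 (H0) depth=29
  lookup 67.205.128.0: bits 01000011110011011 walk d0:-→d1:-→d2:-→d3:-→d4:-→d5:-→d6:-→d7:-→d8:-→d9:-→d10:-→d11:-→d12:-→d13:-→d14:-→d15:-→d16:-→d17:H5 -> H5
  + 67.0.0.0/8 (H5) depth=8
  + 67.205.249.0/24 (H1) depth=24
  - 67.0.0.0/8 clear@8
  + 207.24.63.176/28 (H1) depth=28
  + 207.16.0.0/12 (H0) depth=12
  lookup 67.205.249.1: bits 010000111100110111111001 walk d0:-→d1:-→d2:-→d3:-→d4:-→d5:-→d6:-→d7:-→d8:-→d9:-→d10:-→d11:-→d12:-→d13:-→d14:-→d15:-→d16:-→d17:H5→d18:-→d19:-→d20:-→d21:-→d22:-→d23:-→d24:H1 -> H1
  + 207.24.63.0/24 (H2) depth=24
  lookup 210.54.112.109: bits 110 walk d0:-→d1:-→d2:-→d3:- -> no-route
  + 67.205.249.0/24 (H4) depth=24
  + 0.0.0.0/0 (H1) depth=0
  + 57.228.8.224/27 (H1) depth=27
  + 32.0.0.0/3 (H1) depth=3
  - 67.205.249.0/24 clear@24
  + 57.228.0.0/20 (H2) depth=20
  + 57.0.0.0/8 (H3) depth=8
  lookup 207.24.63.176: bits 11001111000110000011111110110 walk d0:H1→d1:-→d2:-→d3:-→d4:-→d5:-→d6:-→d7:-→d8:-→d9:-→d10:-→d11:-→d12:H0→d13:-→d14:-→d15:-→d16:H4→d17:-→d18:-→d19:-→d20:H2→d21:-→d22:-→d23:-→d24:H2→d25:-→d26:-→d27:-→d28:H1→d29:H0 -> H0
  - 207.24.0.0/16 clear@16
  + 67.205.249.0/24 (H5) depth=24
  + 67.205.249.208/28 (H2) depth=28
  lookup 235.206.31.55: bits 11 walk d0:H1→d1:-→d2:- -> H1
  lookup 57.228.0.0: bits 00111001111001000000 walk d0:H1→d1:-→d2:-→d3:H1→d4:-→d5:-→d6:-→d7:-→d8:H3→d9:-→d10:-→d11:-→d12:-→d13:-→d14:-→d15:-→d16:-→d17:-→d18:-→d19:-→d20:H2 -> H2
  + 67.200.0.0/13 (H1) depth=13
  + 57.228.8.224/28 (H4) depth=28

== LOOKUPS ==
["H2","H2","H5","H1","no-route","H0","H1","H2"]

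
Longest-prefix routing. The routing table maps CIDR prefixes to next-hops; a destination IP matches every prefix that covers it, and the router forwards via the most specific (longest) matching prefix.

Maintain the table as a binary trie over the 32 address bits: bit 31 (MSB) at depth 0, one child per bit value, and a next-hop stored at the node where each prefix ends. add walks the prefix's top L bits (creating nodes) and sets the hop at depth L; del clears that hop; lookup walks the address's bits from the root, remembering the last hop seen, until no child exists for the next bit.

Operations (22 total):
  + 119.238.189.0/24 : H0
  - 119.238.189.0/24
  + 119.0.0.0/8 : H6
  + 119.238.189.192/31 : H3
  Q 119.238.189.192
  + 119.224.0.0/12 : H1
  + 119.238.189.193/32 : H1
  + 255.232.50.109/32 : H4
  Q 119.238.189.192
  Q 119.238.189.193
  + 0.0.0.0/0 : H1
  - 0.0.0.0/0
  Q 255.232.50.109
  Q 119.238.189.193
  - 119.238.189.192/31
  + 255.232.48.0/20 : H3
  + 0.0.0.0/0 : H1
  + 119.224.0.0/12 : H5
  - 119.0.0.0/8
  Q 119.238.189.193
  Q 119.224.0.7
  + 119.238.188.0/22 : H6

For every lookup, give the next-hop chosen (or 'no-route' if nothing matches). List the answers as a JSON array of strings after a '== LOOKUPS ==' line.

Apply in order:
  + 119.238.189.0/24 (H0) depth=24
  del 119.238.189.0/24 (clear depth 24)
  + 119.0.0.0/8 (H6) depth=8
  + 119.238.189.192/31 (H3) depth=31
  lookup 119.238.189.192: bits 0111011111101110101111011100000 walk d0:-→d1:-→d2:-→d3:-→d4:-→d5:-→d6:-→d7:-→d8:H6→d9:-→d10:-→d11:-→d12:-→d13:-→d14:-→d15:-→d16:-→d17:-→d18:-→d19:-→d20:-→d21:-→d22:-→d23:-→d24:-→d25:-→d26:-→d27:-→d28:-→d29:-→d30:-→d31:H3 -> H3
  + 119.224.0.0/12 (H1) depth=12
  + 119.238.189.193/32 (H1) depth=32
  + 255.232.50.109/32 (H4) depth=32
  lookup 119.238.189.192: bits 0111011111101110101111011100000 walk d0:-→d1:-→d2:-→d3:-→d4:-→d5:-→d6:-→d7:-→d8:H6→d9:-→d10:-→d11:-→d12:H1→d13:-→d14:-→d15:-→d16:-→d17:-→d18:-→d19:-→d20:-→d21:-→d22:-→d23:-→d24:-→d25:-→d26:-→d27:-→d28:-→d29:-→d30:-→d31:H3 -> H3
  lookup 119.238.189.193: bits 01110111111011101011110111000001 walk d0:-→d1:-→d2:-→d3:-→d4:-→d5:-→d6:-→d7:-→d8:H6→d9:-→d10:-→d11:-→d12:H1→d13:-→d14:-→d15:-→d16:-→d17:-→d18:-→d19:-→d20:-→d21:-→d22:-→d23:-→d24:-→d25:-→d26:-→d27:-→d28:-→d29:-→d30:-→d31:H3→d32:H1 -> H1
  + 0.0.0.0/0 (H1) depth=0
  del 0.0.0.0/0 (clear depth 0)
  lookup 255.232.50.109: bits 11111111111010000011001001101101 walk d0:-→d1:-→d2:-→d3:-→d4:-→d5:-→d6:-→d7:-→d8:-→d9:-→d10:-→d11:-→d12:-→d13:-→d14:-→d15:-→d16:-→d17:-→d18:-→d19:-→d20:-→d21:-→d22:-→d23:-→d24:-→d25:-→d26:-→d27:-→d28:-→d29:-→d30:-→d31:-→d32:H4 -> H4
  lookup 119.238.189.193: bits 01110111111011101011110111000001 walk d0:-→d1:-→d2:-→d3:-→d4:-→d5:-→d6:-→d7:-→d8:H6→d9:-→d10:-→d11:-→d12:H1→d13:-→d14:-→d15:-→d16:-→d17:-→d18:-→d19:-→d20:-→d21:-→d22:-→d23:-→d24:-→d25:-→d26:-→d27:-→d28:-→d29:-→d30:-→d31:H3→d32:H1 -> H1
  del 119.238.189.192/31 (clear depth 31)
  + 255.232.48.0/20 (H3) depth=20
  + 0.0.0.0/0 (H1) depth=0
  + 119.224.0.0/12 (H5) depth=12
  del 119.0.0.0/8 (clear depth 8)
  lookup 119.238.189.193: bits 01110111111011101011110111000001 walk d0:H1→d1:-→d2:-→d3:-→d4:-→d5:-→d6:-→d7:-→d8:-→d9:-→d10:-→d11:-→d12:H5→d13:-→d14:-→d15:-→d16:-→d17:-→d18:-→d19:-→d20:-→d21:-→d22:-→d23:-→d24:-→d25:-→d26:-→d27:-→d28:-→d29:-→d30:-→d31:-→d32:H1 -> H1
  lookup 119.224.0.7: bits 011101111110 walk d0:H1→d1:-→d2:-→d3:-→d4:-→d5:-→d6:-→d7:-→d8:-→d9:-→d10:-→d11:-→d12:H5 -> H5
  + 119.238.188.0/22 (H6) depth=22

== LOOKUPS ==
["H3","H3","H1","H4","H1","H1","H5"]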